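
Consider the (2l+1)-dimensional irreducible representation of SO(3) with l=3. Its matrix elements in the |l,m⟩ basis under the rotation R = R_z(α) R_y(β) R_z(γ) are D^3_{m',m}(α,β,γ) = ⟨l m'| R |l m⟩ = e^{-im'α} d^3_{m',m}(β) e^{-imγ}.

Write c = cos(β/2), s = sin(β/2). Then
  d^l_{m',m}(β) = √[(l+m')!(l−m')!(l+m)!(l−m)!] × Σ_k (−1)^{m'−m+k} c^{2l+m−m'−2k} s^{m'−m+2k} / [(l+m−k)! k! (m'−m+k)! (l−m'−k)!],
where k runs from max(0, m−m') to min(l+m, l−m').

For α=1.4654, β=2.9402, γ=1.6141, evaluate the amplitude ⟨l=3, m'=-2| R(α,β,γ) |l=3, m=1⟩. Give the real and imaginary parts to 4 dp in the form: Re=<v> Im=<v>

Re=-0.0763 Im=-0.2938

First d^3_{-2,1}(β=2.9402), then the phase factors e^{-i(-2)α} and e^{-i(1)γ}:
c=cos(2.9402/2)=0.100526, s=sin(2.9402/2)=0.994934; N=√[1·120·24·2]=75.894664
k∈{3,4} keeps every argument non-negative
  k=3: (−1)^0·75.8947/(12)·0.1005^3·0.9949^3 = +0.006328
  k=4: (−1)^1·75.8947/(24)·0.1005^1·0.9949^5 = -0.309921
d^3_{-2,1}(2.9402) = +0.006328 -0.309921 = -0.303594
Phases: e^{-i·(-2)·1.4654}=-0.977865+0.209235i, e^{-i·(1)·1.6141}=-0.043290-0.999063i ⇒ D=-0.076315-0.293846i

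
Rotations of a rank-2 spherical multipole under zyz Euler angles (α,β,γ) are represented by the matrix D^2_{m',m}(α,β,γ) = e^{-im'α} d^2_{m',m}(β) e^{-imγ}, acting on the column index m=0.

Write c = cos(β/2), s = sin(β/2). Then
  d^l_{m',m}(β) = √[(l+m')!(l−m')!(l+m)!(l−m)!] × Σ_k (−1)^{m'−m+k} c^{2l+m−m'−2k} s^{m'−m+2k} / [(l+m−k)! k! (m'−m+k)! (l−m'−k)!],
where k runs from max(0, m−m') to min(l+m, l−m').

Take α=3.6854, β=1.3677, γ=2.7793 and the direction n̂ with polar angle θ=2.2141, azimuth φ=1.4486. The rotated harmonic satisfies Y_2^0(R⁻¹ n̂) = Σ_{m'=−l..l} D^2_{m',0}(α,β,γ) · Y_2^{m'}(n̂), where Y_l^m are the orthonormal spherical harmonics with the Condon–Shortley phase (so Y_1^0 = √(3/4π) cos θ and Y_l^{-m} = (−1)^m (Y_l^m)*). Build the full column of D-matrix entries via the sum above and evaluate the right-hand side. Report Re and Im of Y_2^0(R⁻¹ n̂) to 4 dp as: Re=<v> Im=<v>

Re=0.0311 Im=0.0000

Need the full column D^2_{m',0} for m'=−2..2 at α=3.6854, β=1.3677, γ=2.7793.
cos(β/2)=0.775146, sin(β/2)=0.631782
d^2_{-2,0}: single k=2 term ⇒ +0.587459;  D = +0.272933+0.520207i
d^2_{-1,0}: k∈[1..2] ⇒ +0.720765 -0.478808 = +0.241957;  D = -0.207054-0.125188i
d^2_{0,0}: k∈[0..2] ⇒ +0.361023 -0.959316 +0.159320 = -0.438974;  D = -0.438974+0.000000i
d^2_{1,0}: k∈[0..1] ⇒ -0.720765 +0.478808 = -0.241957;  D = +0.207054-0.125188i
d^2_{2,0}: single k=0 term ⇒ +0.587459;  D = +0.272933-0.520207i
Y_2^{m'}(θ=2.2141,φ=1.4486) and Σ D·Y over m':
  (+0.2729+0.5202i)·(-0.2399-0.0598i)  (-0.2071-0.1252i)·(-0.0452+0.3680i)  (-0.4390+0.0000i)·(+0.0251+0.0000i)  (+0.2071-0.1252i)·(+0.0452+0.3680i)  (+0.2729-0.5202i)·(-0.2399+0.0598i)
Y_2^0(R⁻¹ n̂) = +0.031140+0.000000i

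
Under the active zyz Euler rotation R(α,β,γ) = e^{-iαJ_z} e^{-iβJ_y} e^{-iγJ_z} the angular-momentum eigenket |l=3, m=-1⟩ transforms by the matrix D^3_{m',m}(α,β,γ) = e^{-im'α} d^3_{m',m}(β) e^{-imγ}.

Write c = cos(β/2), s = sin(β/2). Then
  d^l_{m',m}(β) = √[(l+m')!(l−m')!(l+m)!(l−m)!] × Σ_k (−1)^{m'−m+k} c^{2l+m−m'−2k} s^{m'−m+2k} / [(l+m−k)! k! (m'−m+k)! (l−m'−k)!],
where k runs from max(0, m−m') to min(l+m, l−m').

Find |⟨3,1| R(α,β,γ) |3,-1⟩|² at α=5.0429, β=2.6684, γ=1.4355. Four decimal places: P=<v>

P=0.2196

First d^3_{1,-1}(β=2.6684), then the phase factors e^{-i(1)α} and e^{-i(-1)γ}:
c=cos(2.6684/2)=0.234395, s=sin(2.6684/2)=0.972141; N=√[24·2·2·24]=48.000000
k∈{0,1,2} keeps every argument non-negative
  k=0: (−1)^2·48.0000/(8)·0.2344^4·0.9721^2 = +0.017116
  k=1: (−1)^3·48.0000/(6)·0.2344^2·0.9721^4 = -0.392559
  k=2: (−1)^4·48.0000/(48)·0.2344^0·0.9721^6 = +0.844066
d^3_{1,-1}(2.6684) = +0.017116 -0.392559 +0.844066 = +0.468624
|D^3_{1,-1}|² = |d^3_{1,-1}(β)|² = (+0.468624)² = 0.219608 (the z-rotation phases have unit modulus)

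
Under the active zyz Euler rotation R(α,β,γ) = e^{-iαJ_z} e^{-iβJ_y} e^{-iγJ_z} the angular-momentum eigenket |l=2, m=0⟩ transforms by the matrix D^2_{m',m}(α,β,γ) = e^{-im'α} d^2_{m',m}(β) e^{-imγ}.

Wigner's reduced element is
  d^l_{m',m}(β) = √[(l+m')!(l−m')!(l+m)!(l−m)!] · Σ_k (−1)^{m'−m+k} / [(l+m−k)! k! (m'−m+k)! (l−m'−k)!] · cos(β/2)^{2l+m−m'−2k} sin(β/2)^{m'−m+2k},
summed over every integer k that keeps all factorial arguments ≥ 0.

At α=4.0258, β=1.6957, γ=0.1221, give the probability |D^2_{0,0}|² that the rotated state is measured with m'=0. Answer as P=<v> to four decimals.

D^2_{0,0}(4.0258,1.6957,0.1221) = e^{-i·0·4.0258}·d^2_{0,0}(1.6957)·e^{-i·0·0.1221}. Compute d first:
With c≡cos(β/2)=0.661597 and s≡sin(β/2)=0.749860, N=[2·2·2·2]^{1/2}=4.000000
Admissible k: 0..2 (factorial args all ≥0)
  k=0: (−1)^0·4.0000/(4)·0.6616^4·0.7499^0 = +0.191590
  k=1: (−1)^1·4.0000/(1)·0.6616^2·0.7499^2 = -0.984480
  k=2: (−1)^2·4.0000/(4)·0.6616^0·0.7499^4 = +0.316170
d^2_{0,0}(1.6957) = +0.191590 -0.984480 +0.316170 = -0.476720
|D^2_{0,0}|² = |d^2_{0,0}(β)|² = (-0.476720)² = 0.227262 (the z-rotation phases have unit modulus)

P=0.2273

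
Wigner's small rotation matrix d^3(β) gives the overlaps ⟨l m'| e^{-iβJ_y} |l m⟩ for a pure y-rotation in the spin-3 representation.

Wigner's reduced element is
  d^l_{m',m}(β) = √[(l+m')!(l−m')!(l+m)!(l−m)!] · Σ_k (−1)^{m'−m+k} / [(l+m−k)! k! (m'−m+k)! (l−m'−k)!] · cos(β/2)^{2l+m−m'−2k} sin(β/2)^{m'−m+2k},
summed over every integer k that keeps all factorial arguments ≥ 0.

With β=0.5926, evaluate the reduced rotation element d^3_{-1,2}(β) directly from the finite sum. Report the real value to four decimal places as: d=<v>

d^3_{-1,2}(β=0.5926) via Wigner's sum:
c=cos(0.5926/2)=0.956423, s=sin(0.5926/2)=0.291983; N=√[2·24·120·1]=75.894664
The bounds max(0,m−m')=3 and min(l+m,l−m')=4 give 2 terms
  k=3: (−1)^0·75.8947/(12)·0.9564^3·0.2920^3 = +0.137738
  k=4: (−1)^1·75.8947/(24)·0.9564^1·0.2920^5 = -0.006419
d^3_{-1,2}(0.5926) = +0.137738 -0.006419 = +0.131320

d=0.1313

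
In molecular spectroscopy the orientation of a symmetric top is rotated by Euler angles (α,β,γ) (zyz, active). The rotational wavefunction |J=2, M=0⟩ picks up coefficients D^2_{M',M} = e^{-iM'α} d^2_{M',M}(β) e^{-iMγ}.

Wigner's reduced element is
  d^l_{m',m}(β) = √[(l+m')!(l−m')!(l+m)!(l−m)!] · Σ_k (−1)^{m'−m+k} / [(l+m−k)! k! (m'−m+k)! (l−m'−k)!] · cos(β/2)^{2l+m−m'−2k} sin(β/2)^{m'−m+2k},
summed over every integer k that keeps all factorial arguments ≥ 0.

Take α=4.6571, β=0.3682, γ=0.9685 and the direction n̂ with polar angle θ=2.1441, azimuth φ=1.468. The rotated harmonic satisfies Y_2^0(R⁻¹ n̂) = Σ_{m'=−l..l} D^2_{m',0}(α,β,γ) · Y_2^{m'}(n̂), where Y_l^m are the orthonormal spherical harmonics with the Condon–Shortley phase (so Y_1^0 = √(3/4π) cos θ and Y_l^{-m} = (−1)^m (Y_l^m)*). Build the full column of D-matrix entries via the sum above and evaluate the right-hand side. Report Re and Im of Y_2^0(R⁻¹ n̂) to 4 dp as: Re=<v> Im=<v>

Need the full column D^2_{m',0} for m'=−2..2 at α=4.6571, β=0.3682, γ=0.9685.
cos(β/2)=0.983101, sin(β/2)=0.183062
d^2_{-2,0}: single k=2 term ⇒ +0.079336;  D = -0.078851+0.008755i
d^2_{-1,0}: k∈[1..2] ⇒ +0.426058 -0.014773 = +0.411285;  D = -0.022728-0.410656i
d^2_{0,0}: k∈[0..2] ⇒ +0.934100 -0.129554 +0.001123 = +0.805668;  D = +0.805668+0.000000i
d^2_{1,0}: k∈[0..1] ⇒ -0.426058 +0.014773 = -0.411285;  D = +0.022728-0.410656i
d^2_{2,0}: single k=0 term ⇒ +0.079336;  D = -0.078851-0.008755i
Y_2^{m'}(θ=2.1441,φ=1.468) and Σ D·Y over m':
  (-0.0789+0.0088i)·(-0.2669-0.0557i)  (-0.0227-0.4107i)·(-0.0361+0.3502i)  (+0.8057+0.0000i)·(-0.0370+0.0000i)  (+0.0227-0.4107i)·(+0.0361+0.3502i)  (-0.0789-0.0088i)·(-0.2669+0.0557i)
Y_2^0(R⁻¹ n̂) = +0.302489+0.000000i

Re=0.3025 Im=0.0000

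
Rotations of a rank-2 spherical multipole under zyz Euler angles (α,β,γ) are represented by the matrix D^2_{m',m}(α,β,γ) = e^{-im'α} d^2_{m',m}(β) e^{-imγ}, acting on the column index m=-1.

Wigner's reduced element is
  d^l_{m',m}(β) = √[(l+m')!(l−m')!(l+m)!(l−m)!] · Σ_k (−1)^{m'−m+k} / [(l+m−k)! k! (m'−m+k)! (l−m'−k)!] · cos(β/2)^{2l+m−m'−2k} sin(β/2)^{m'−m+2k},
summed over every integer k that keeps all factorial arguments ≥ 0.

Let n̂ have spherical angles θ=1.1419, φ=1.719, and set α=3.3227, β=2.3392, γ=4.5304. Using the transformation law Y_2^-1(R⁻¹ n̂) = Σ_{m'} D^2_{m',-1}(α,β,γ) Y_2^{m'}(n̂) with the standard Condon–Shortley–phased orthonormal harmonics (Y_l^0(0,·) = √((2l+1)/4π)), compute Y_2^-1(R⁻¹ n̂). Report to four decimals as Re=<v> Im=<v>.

Re=-0.2265 Im=-0.0262

Need the full column D^2_{m',-1} for m'=−2..2 at α=3.3227, β=2.3392, γ=4.5304.
cos(β/2)=0.390520, sin(β/2)=0.920594
d^2_{-2,-1}: single k=1 term ⇒ +0.109655;  D = +0.019656-0.107879i
d^2_{-1,-1}: k∈[0..1] ⇒ +0.023258 -0.387743 = -0.364485;  D = -0.000321-0.364485i
d^2_{0,-1}: k∈[0..1] ⇒ -0.134299 +0.746318 = +0.612019;  D = -0.110767-0.601912i
d^2_{1,-1}: k∈[0..1] ⇒ +0.387743 -0.718246 = -0.330503;  D = -0.117385-0.308955i
d^2_{2,-1}: single k=0 term ⇒ -0.609366;  D = +0.315491+0.521337i
Y_2^{m'}(θ=1.1419,φ=1.719) and Σ D·Y over m':
  (+0.0197-0.1079i)·(-0.3055+0.0933i)  (-0.0003-0.3645i)·(-0.0431-0.2890i)  (-0.1108-0.6019i)·(-0.1518+0.0000i)  (-0.1174-0.3090i)·(+0.0431-0.2890i)  (+0.3155+0.5213i)·(-0.3055-0.0933i)
Y_2^-1(R⁻¹ n̂) = -0.226535-0.026180i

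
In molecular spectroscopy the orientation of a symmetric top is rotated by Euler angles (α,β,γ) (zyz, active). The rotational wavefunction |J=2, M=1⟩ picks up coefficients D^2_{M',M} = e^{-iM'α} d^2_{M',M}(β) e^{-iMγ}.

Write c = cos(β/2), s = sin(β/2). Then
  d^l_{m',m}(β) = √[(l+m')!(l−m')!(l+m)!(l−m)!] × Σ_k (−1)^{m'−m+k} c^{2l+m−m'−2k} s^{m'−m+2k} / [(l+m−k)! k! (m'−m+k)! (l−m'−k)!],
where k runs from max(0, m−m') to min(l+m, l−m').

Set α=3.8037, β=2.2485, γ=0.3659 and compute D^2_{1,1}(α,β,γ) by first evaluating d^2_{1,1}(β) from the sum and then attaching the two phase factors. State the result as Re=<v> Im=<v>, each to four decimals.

D^2_{1,1}(3.8037,2.2485,0.3659) = e^{-i·1·3.8037}·d^2_{1,1}(2.2485)·e^{-i·1·0.3659}. Compute d first:
c=cos(2.2485/2)=0.431853, s=sin(2.2485/2)=0.901944; N=√[6·1·6·1]=6.000000
k: max(0,(1)−(1))=0 … min(2+(1),2−(1))=1
  k=0: (−1)^0·6.0000/(6)·0.4319^4·0.9019^0 = +0.034781
  k=1: (−1)^1·6.0000/(2)·0.4319^2·0.9019^2 = -0.455148
d^2_{1,1}(2.2485) = +0.034781 -0.455148 = -0.420367
D = (-0.788698+0.614780i)·(-0.420367)·(+0.933802-0.357790i) = +0.217130-0.359948i

Re=0.2171 Im=-0.3599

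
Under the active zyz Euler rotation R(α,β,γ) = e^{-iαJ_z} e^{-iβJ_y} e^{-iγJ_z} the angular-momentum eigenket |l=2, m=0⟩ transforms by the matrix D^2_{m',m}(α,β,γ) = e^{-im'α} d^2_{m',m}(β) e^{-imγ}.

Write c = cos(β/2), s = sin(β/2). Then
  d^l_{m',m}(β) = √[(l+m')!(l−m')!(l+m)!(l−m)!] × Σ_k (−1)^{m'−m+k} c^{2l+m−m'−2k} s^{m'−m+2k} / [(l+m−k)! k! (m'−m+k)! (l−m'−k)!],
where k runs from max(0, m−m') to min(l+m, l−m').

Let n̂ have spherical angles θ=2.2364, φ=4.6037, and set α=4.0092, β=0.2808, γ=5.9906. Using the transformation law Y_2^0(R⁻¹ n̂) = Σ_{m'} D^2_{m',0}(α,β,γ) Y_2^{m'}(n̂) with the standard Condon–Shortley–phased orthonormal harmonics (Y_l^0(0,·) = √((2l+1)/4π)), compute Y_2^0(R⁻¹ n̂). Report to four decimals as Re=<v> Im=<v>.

Need the full column D^2_{m',0} for m'=−2..2 at α=4.0092, β=0.2808, γ=5.9906.
cos(β/2)=0.990160, sin(β/2)=0.139939
d^2_{-2,0}: single k=2 term ⇒ +0.047029;  D = -0.007698+0.046395i
d^2_{-1,0}: k∈[1..2] ⇒ +0.332760 -0.006647 = +0.326114;  D = -0.210882-0.248754i
d^2_{0,0}: k∈[0..2] ⇒ +0.961218 -0.076798 +0.000383 = +0.884803;  D = +0.884803+0.000000i
d^2_{1,0}: k∈[0..1] ⇒ -0.332760 +0.006647 = -0.326114;  D = +0.210882-0.248754i
d^2_{2,0}: single k=0 term ⇒ +0.047029;  D = -0.007698-0.046395i
Y_2^{m'}(θ=2.2364,φ=4.6037) and Σ D·Y over m':
  (-0.0077+0.0464i)·(-0.2333-0.0515i)  (-0.2109-0.2488i)·(+0.0407-0.3730i)  (+0.8848+0.0000i)·(+0.0454+0.0000i)  (+0.2109-0.2488i)·(-0.0407-0.3730i)  (-0.0077-0.0464i)·(-0.2333+0.0515i)
Y_2^0(R⁻¹ n̂) = -0.154180-0.000000i

Re=-0.1542 Im=0.0000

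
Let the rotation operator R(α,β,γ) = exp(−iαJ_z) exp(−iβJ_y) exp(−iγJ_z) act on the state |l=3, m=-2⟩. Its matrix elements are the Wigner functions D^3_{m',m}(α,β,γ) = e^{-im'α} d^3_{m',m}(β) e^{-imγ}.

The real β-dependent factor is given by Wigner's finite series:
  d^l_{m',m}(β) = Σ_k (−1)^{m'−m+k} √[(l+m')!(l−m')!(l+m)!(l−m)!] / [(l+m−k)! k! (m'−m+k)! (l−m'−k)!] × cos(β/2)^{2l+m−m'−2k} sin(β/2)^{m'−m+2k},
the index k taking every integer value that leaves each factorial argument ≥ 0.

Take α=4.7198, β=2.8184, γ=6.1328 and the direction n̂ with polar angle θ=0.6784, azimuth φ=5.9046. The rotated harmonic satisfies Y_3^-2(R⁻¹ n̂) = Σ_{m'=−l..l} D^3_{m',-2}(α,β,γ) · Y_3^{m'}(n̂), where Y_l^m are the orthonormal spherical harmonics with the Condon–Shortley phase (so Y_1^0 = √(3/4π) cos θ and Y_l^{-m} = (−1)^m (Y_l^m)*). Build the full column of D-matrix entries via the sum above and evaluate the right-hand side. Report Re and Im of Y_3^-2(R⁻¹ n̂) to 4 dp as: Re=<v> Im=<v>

Need the full column D^3_{m',-2} for m'=−3..3 at α=4.7198, β=2.8184, γ=6.1328.
cos(β/2)=0.160894, sin(β/2)=0.986972
d^3_{-3,-2}: single k=1 term ⇒ +0.000261;  D = +0.000072+0.000251i
d^3_{-2,-2}: k∈[0..1] ⇒ +0.000017 -0.003264 = -0.003247;  D = +0.003115-0.000916i
d^3_{-1,-2}: k∈[0..1] ⇒ -0.000337 +0.025326 = +0.024989;  D = -0.007226-0.023922i
d^3_{0,-2}: k∈[0..1] ⇒ +0.003575 -0.134542 = -0.130967;  D = -0.125088+0.038800i
d^3_{1,-2}: k∈[0..1] ⇒ -0.025326 +0.476500 = +0.451175;  D = +0.136853+0.429918i
d^3_{2,-2}: k∈[0..1] ⇒ +0.122820 -0.924332 = -0.801513;  D = +0.761928-0.248773i
d^3_{3,-2}: single k=0 term ⇒ -0.369096;  D = +0.117157+0.350008i
Y_3^{m'}(θ=0.6784,φ=5.9046) and Σ D·Y over m':
  (+0.0001+0.0003i)·(+0.0435+0.0935i)  (+0.0031-0.0009i)·(+0.2277+0.2152i)  (-0.0072-0.0239i)·(+0.3827+0.1522i)  (-0.1251+0.0388i)·(+0.0090+0.0000i)  (+0.1369+0.4299i)·(-0.3827+0.1522i)  (+0.7619-0.2488i)·(+0.2277-0.2152i)  (+0.1172+0.3500i)·(-0.0435+0.0935i)
Y_3^-2(R⁻¹ n̂) = -0.035029-0.378040i

Re=-0.0350 Im=-0.3780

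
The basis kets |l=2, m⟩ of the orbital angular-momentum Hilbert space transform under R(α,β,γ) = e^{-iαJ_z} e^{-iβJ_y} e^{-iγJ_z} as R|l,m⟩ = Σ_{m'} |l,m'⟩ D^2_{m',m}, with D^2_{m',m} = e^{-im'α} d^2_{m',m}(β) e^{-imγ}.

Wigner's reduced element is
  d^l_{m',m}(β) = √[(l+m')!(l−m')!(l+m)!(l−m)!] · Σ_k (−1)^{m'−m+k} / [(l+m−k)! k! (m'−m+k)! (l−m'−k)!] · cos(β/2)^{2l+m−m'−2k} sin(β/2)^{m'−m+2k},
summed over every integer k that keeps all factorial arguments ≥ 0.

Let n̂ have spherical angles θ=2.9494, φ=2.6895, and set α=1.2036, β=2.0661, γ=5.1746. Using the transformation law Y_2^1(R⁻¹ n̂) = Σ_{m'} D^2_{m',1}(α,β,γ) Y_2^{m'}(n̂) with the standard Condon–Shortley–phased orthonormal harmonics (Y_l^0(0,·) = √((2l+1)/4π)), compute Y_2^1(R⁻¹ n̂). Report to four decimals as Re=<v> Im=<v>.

Need the full column D^2_{m',1} for m'=−2..2 at α=1.2036, β=2.0661, γ=5.1746.
cos(β/2)=0.512202, sin(β/2)=0.858865
d^2_{-2,1}: single k=3 term ⇒ +0.649002;  D = -0.604093-0.237224i
d^2_{-1,1}: k∈[2..3] ⇒ +0.580568 -0.544127 = +0.036442;  D = -0.024609+0.026877i
d^2_{0,1}: k∈[1..2] ⇒ +0.282699 -0.794862 = -0.512163;  D = -0.228388-0.458421i
d^2_{1,1}: k∈[0..1] ⇒ +0.068828 -0.580568 = -0.511740;  D = -0.509432+0.048550i
d^2_{2,1}: single k=0 term ⇒ -0.230822;  D = -0.062053+0.222325i
Y_2^{m'}(θ=2.9494,φ=2.6895) and Σ D·Y over m':
  (-0.6041-0.2372i)·(+0.0087+0.0111i)  (-0.0246+0.0269i)·(+0.1303+0.0633i)  (-0.2284-0.4584i)·(+0.5963+0.0000i)  (-0.5094+0.0485i)·(-0.1303+0.0633i)  (-0.0621+0.2223i)·(+0.0087-0.0111i)
Y_2^1(R⁻¹ n̂) = -0.078496-0.316089i

Re=-0.0785 Im=-0.3161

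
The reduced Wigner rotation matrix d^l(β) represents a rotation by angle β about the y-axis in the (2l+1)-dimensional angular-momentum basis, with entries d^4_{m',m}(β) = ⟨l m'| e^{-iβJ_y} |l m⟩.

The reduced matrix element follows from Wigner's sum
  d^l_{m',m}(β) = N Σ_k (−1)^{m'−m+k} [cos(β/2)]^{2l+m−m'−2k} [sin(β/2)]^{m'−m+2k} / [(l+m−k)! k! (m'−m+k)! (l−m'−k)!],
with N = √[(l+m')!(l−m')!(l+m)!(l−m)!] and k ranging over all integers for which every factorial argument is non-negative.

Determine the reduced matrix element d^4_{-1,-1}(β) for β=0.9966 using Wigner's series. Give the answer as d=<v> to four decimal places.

d^4_{-1,-1}(β=0.9966) via Wigner's sum:
Half-angle: c=0.878396, s=0.477933. N=√(6·120·6·120)=720.000000
k: max(0,(-1)−(-1))=0 … min(4+(-1),4−(-1))=3
  k=0: (−1)^0·720.0000/(720)·0.8784^8·0.4779^0 = +0.354425
  k=1: (−1)^1·720.0000/(48)·0.8784^6·0.4779^2 = -1.573868
  k=2: (−1)^2·720.0000/(24)·0.8784^4·0.4779^4 = +0.931861
  k=3: (−1)^3·720.0000/(72)·0.8784^2·0.4779^6 = -0.091957
d^4_{-1,-1}(0.9966) = +0.354425 -1.573868 +0.931861 -0.091957 = -0.379539

d=-0.3795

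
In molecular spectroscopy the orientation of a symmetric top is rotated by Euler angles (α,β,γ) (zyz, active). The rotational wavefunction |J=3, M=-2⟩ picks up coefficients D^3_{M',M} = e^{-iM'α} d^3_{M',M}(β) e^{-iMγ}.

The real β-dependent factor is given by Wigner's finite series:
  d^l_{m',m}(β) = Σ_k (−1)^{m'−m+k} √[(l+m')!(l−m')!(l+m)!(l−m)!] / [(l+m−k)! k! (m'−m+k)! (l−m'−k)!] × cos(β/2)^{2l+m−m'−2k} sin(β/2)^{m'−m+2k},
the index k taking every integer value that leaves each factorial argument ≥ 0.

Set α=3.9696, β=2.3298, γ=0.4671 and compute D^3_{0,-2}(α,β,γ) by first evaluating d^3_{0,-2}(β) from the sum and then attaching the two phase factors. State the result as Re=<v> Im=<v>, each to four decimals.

Split into d^3_{0,-2}(β=2.3298) × two z-phases.
c=cos(2.3298/2)=0.394842, s=sin(2.3298/2)=0.918749; N=√[6·6·1·120]=65.726707
k: max(0,(-2)−(0))=0 … min(3+(-2),3−(0))=1
  k=0: (−1)^2·65.7267/(12)·0.3948^4·0.9187^2 = +0.112370
  k=1: (−1)^3·65.7267/(12)·0.3948^2·0.9187^4 = -0.608409
d^3_{0,-2}(2.3298) = +0.112370 -0.608409 = -0.496039
Attach z-rotation phases: D = e^{-i(0)(3.9696)}·(-0.496039)·e^{-i(-2)(0.4671)} = -0.294876-0.398877i

Re=-0.2949 Im=-0.3989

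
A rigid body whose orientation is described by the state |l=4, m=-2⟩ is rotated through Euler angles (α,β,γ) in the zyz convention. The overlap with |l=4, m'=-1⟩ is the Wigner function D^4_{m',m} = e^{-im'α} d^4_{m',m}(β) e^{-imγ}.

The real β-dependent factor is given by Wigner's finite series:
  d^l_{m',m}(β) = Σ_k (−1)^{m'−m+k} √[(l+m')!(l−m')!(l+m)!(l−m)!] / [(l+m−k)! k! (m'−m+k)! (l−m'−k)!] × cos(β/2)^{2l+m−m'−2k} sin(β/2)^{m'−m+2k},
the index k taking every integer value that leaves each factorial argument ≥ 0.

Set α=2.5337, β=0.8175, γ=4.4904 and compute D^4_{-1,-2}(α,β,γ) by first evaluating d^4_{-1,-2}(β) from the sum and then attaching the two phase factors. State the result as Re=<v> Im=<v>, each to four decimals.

First d^4_{-1,-2}(β=0.8175), then the phase factors e^{-i(-1)α} and e^{-i(-2)γ}:
Half-angle: c=0.917618, s=0.397463. N=√(6·120·2·720)=1018.233765
k∈{0,1,2} keeps every argument non-negative
  k=0: (−1)^1·1018.2338/(240)·0.9176^7·0.3975^1 = -0.923777
  k=1: (−1)^2·1018.2338/(48)·0.9176^5·0.3975^3 = +0.866574
  k=2: (−1)^3·1018.2338/(72)·0.9176^3·0.3975^5 = -0.108388
d^4_{-1,-2}(0.8175) = -0.923777 +0.866574 -0.108388 = -0.165592
Attach z-rotation phases: D = e^{-i(-1)(2.5337)}·(-0.165592)·e^{-i(-2)(4.4904)} = -0.082125+0.143792i

Re=-0.0821 Im=0.1438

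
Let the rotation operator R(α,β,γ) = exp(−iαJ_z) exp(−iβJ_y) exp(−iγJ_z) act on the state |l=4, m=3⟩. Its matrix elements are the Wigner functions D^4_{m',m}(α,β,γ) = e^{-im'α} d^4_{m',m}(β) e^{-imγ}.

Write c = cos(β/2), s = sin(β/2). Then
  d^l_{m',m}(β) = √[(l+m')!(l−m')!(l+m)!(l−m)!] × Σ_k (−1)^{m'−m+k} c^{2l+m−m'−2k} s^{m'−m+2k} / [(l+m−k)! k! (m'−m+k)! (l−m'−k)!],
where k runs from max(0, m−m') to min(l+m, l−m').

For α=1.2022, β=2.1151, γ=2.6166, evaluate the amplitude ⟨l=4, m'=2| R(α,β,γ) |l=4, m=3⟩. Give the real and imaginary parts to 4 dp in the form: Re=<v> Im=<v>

D^4_{2,3}(1.2022,2.1151,2.6166) = e^{-i·2·1.2022}·d^4_{2,3}(2.1151)·e^{-i·3·2.6166}. Compute d first:
With c≡cos(β/2)=0.491008 and s≡sin(β/2)=0.871155, N=[720·2·5040·1]^{1/2}=2693.993318
k∈{1,2} keeps every argument non-negative
  k=1: (−1)^0·2693.9933/(720)·0.4910^7·0.8712^1 = +0.022427
  k=2: (−1)^1·2693.9933/(240)·0.4910^5·0.8712^3 = -0.211794
d^4_{2,3}(2.1151) = +0.022427 -0.211794 = -0.189367
D = (-0.740359-0.672212i)·(-0.189367)·(+0.004182-0.999991i) = +0.127880-0.139666i

Re=0.1279 Im=-0.1397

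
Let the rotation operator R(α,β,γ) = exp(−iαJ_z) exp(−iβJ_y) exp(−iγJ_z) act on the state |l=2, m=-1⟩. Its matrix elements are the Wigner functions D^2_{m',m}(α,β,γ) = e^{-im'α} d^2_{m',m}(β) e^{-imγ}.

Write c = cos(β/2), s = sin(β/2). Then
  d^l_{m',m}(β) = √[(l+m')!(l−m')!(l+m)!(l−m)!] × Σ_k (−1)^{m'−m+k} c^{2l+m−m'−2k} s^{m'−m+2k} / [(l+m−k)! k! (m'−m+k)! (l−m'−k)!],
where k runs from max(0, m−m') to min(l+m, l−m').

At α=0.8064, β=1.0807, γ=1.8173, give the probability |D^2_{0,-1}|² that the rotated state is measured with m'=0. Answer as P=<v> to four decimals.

Split into d^2_{0,-1}(β=1.0807) × two z-phases.
c=cos(1.0807/2)=0.857529, s=sin(1.0807/2)=0.514436; N=√[2·2·1·6]=4.898979
The bounds max(0,m−m')=0 and min(l+m,l−m')=1 give 2 terms
  k=0: (−1)^1·4.8990/(2)·0.8575^3·0.5144^1 = -0.794608
  k=1: (−1)^2·4.8990/(2)·0.8575^1·0.5144^3 = +0.285969
d^2_{0,-1}(1.0807) = -0.794608 +0.285969 = -0.508639
|D^2_{0,-1}|² = |d^2_{0,-1}(β)|² = (-0.508639)² = 0.258714 (the z-rotation phases have unit modulus)

P=0.2587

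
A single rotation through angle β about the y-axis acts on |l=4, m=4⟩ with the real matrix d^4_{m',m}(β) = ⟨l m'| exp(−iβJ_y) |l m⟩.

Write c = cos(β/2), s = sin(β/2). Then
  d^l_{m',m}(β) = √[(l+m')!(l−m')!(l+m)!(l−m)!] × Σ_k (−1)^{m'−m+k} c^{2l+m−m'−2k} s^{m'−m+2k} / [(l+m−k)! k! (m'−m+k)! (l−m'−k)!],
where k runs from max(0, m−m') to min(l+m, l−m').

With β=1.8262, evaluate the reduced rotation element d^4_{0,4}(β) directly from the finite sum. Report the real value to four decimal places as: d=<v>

d=0.4583

d^4_{0,4}(β=1.8262) via Wigner's sum:
With c≡cos(β/2)=0.611295 and s≡sin(β/2)=0.791403, N=[24·24·40320·1]^{1/2}=4819.161753
k∈{4} keeps every argument non-negative
  k=4: (−1)^0·4819.1618/(576)·0.6113^4·0.7914^4 = +0.458293
d^4_{0,4}(1.8262) = +0.458293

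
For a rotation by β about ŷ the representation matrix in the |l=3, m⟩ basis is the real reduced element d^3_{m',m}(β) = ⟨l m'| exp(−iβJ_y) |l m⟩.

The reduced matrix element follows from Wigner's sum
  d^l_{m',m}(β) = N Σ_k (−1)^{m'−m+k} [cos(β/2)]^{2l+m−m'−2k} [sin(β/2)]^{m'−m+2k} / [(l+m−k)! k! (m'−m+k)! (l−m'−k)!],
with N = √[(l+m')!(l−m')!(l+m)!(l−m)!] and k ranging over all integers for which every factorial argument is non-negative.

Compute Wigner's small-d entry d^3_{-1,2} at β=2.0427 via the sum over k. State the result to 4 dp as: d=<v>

d=-0.1863

d^3_{-1,2}(β=2.0427) via Wigner's sum:
c=cos(2.0427/2)=0.522215, s=sin(2.0427/2)=0.852814; N=√[2·24·120·1]=75.894664
The bounds max(0,m−m')=3 and min(l+m,l−m')=4 give 2 terms
  k=3: (−1)^0·75.8947/(12)·0.5222^3·0.8528^3 = +0.558652
  k=4: (−1)^1·75.8947/(24)·0.5222^1·0.8528^5 = -0.744939
d^3_{-1,2}(2.0427) = +0.558652 -0.744939 = -0.186287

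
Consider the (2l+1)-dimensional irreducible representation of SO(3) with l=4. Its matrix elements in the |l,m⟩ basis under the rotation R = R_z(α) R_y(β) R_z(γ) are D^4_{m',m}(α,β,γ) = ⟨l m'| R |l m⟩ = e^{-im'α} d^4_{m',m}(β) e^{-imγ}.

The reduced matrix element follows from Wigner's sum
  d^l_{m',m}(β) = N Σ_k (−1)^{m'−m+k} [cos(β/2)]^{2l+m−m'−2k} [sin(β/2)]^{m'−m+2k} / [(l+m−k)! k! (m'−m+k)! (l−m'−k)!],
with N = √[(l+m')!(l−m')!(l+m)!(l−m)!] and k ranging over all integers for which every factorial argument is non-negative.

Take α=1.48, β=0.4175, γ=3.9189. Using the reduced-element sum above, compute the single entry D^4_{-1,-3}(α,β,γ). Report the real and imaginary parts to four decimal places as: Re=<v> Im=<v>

Re=0.2166 Im=0.1718

D^4_{-1,-3}(1.48,0.4175,3.9189) = e^{-i·-1·1.48}·d^4_{-1,-3}(0.4175)·e^{-i·-3·3.9189}. Compute d first:
c=cos(0.4175/2)=0.978291, s=sin(0.4175/2)=0.207237; N=√[6·120·1·5040]=1904.940944
The bounds max(0,m−m')=0 and min(l+m,l−m')=1 give 2 terms
  k=0: (−1)^2·1904.9409/(240)·0.9783^6·0.2072^2 = +0.298823
  k=1: (−1)^3·1904.9409/(144)·0.9783^4·0.2072^4 = -0.022349
d^4_{-1,-3}(0.4175) = +0.298823 -0.022349 = +0.276473
Attach z-rotation phases: D = e^{-i(-1)(1.48)}·(+0.276473)·e^{-i(-3)(3.9189)} = +0.216649+0.171757i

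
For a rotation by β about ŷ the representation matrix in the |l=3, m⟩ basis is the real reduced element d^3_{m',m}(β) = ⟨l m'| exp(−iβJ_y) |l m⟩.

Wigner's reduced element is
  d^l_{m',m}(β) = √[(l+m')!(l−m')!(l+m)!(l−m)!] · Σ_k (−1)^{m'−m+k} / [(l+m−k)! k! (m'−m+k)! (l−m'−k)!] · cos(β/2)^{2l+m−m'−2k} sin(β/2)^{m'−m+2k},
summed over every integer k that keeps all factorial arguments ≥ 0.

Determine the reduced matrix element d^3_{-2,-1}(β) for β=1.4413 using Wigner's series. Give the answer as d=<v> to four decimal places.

d^3_{-2,-1}(β=1.4413) via Wigner's sum:
Half-angle: c=0.751377, s=0.659873. N=√(1·120·2·24)=75.894664
k: max(0,(-1)−(-2))=1 … min(3+(-1),3−(-2))=2
  k=1: (−1)^0·75.8947/(24)·0.7514^5·0.6599^1 = +0.499747
  k=2: (−1)^1·75.8947/(12)·0.7514^3·0.6599^3 = -0.770877
d^3_{-2,-1}(1.4413) = +0.499747 -0.770877 = -0.271130

d=-0.2711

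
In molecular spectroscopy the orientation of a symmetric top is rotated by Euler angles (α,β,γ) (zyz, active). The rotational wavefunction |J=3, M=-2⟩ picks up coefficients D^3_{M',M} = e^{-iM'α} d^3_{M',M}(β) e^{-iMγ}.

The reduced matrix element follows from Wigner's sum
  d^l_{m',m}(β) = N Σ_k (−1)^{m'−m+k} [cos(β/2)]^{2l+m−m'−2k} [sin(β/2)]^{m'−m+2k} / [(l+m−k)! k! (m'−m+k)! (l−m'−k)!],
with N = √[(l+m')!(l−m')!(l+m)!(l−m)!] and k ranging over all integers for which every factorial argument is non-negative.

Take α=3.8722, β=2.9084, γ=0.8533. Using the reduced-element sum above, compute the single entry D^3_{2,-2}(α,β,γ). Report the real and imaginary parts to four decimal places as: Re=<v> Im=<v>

D^3_{2,-2}(3.8722,2.9084,0.8533) = e^{-i·2·3.8722}·d^3_{2,-2}(2.9084)·e^{-i·-2·0.8533}. Compute d first:
With c≡cos(β/2)=0.116332 and s≡sin(β/2)=0.993210, N=[120·1·1·120]^{1/2}=120.000000
k∈{0,1} keeps every argument non-negative
  k=0: (−1)^4·120.0000/(24)·0.1163^2·0.9932^4 = +0.065847
  k=1: (−1)^5·120.0000/(120)·0.1163^0·0.9932^6 = -0.959947
d^3_{2,-2}(2.9084) = +0.065847 -0.959947 = -0.894100
D = (+0.109362-0.994002i)·(-0.894100)·(-0.135387+0.990793i) = -0.867317-0.217204i

Re=-0.8673 Im=-0.2172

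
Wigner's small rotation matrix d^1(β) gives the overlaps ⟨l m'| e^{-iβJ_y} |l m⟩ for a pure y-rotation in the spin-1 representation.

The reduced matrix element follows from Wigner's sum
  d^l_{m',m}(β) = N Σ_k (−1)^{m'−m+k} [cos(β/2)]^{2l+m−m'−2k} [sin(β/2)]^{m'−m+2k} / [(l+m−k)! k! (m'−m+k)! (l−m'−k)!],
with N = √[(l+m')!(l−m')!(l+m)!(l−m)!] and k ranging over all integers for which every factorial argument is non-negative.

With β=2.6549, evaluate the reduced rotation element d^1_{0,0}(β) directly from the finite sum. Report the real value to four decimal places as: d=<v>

d=-0.8839

d^1_{0,0}(β=2.6549) via Wigner's sum:
c=cos(2.6549/2)=0.240952, s=sin(2.6549/2)=0.970537; N=√[1·1·1·1]=1.000000
k: max(0,(0)−(0))=0 … min(1+(0),1−(0))=1
  k=0: (−1)^0·1.0000/(1)·0.2410^2·0.9705^0 = +0.058058
  k=1: (−1)^1·1.0000/(1)·0.2410^0·0.9705^2 = -0.941942
d^1_{0,0}(2.6549) = +0.058058 -0.941942 = -0.883885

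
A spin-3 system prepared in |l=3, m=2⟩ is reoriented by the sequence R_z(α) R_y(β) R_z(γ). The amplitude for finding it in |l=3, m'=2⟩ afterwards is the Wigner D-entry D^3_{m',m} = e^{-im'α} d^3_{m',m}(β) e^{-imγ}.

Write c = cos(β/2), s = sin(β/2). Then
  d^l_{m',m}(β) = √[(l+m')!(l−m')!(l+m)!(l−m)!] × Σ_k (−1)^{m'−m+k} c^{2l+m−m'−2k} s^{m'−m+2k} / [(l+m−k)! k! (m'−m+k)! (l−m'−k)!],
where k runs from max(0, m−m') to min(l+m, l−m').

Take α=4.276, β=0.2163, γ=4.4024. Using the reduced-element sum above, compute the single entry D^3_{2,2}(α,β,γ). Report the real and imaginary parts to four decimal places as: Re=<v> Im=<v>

D^3_{2,2}(4.276,0.2163,4.4024) = e^{-i·2·4.276}·d^3_{2,2}(0.2163)·e^{-i·2·4.4024}. Compute d first:
c=cos(0.2163/2)=0.994157, s=sin(0.2163/2)=0.107939; N=√[120·1·120·1]=120.000000
k: max(0,(2)−(2))=0 … min(3+(2),3−(2))=1
  k=0: (−1)^0·120.0000/(120)·0.9942^6·0.1079^0 = +0.965453
  k=1: (−1)^1·120.0000/(24)·0.9942^4·0.1079^2 = -0.056905
d^3_{2,2}(0.2163) = +0.965453 -0.056905 = +0.908548
Phases: e^{-i·(2)·4.276}=-0.642701-0.766117i, e^{-i·(2)·4.4024}=-0.813891-0.581017i ⇒ D=+0.070832+0.905783i

Re=0.0708 Im=0.9058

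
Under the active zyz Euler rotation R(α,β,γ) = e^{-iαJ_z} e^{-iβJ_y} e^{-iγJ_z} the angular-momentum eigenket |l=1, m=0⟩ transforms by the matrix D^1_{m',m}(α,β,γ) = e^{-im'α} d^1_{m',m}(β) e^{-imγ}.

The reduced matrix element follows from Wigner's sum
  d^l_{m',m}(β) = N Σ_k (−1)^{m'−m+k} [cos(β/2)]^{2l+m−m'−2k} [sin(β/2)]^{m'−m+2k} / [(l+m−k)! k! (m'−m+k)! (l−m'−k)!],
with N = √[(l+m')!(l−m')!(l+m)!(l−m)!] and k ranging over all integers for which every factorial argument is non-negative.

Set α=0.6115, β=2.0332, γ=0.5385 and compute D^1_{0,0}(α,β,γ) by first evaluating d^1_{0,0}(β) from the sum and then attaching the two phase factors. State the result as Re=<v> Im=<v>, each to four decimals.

Re=-0.4461 Im=0.0000

D^1_{0,0}(0.6115,2.0332,0.5385) = e^{-i·0·0.6115}·d^1_{0,0}(2.0332)·e^{-i·0·0.5385}. Compute d first:
With c≡cos(β/2)=0.526260 and s≡sin(β/2)=0.850324, N=[1·1·1·1]^{1/2}=1.000000
The bounds max(0,m−m')=0 and min(l+m,l−m')=1 give 2 terms
  k=0: (−1)^0·1.0000/(1)·0.5263^2·0.8503^0 = +0.276950
  k=1: (−1)^1·1.0000/(1)·0.5263^0·0.8503^2 = -0.723050
d^1_{0,0}(2.0332) = +0.276950 -0.723050 = -0.446101
D = (+1.000000+0.000000i)·(-0.446101)·(+1.000000+0.000000i) = -0.446101+0.000000i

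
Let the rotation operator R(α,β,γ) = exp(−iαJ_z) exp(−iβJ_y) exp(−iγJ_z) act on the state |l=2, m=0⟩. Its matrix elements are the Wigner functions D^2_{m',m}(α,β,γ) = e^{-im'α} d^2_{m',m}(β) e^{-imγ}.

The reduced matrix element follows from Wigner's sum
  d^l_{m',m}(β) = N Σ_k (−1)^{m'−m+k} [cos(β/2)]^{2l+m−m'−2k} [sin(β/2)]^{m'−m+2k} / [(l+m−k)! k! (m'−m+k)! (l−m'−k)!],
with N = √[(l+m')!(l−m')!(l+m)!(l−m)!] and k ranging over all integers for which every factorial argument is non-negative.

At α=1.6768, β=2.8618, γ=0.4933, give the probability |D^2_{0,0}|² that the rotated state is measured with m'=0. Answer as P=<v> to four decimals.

Split into d^2_{0,0}(β=2.8618) × two z-phases.
Half-angle: c=0.139440, s=0.990230. N=√(2·2·2·2)=4.000000
k∈{0,1,2} keeps every argument non-negative
  k=0: (−1)^0·4.0000/(4)·0.1394^4·0.9902^0 = +0.000378
  k=1: (−1)^1·4.0000/(1)·0.1394^2·0.9902^2 = -0.076262
  k=2: (−1)^2·4.0000/(4)·0.1394^0·0.9902^4 = +0.961491
d^2_{0,0}(2.8618) = +0.000378 -0.076262 +0.961491 = +0.885606
|D^2_{0,0}|² = |d^2_{0,0}(β)|² = (+0.885606)² = 0.784299 (the z-rotation phases have unit modulus)

P=0.7843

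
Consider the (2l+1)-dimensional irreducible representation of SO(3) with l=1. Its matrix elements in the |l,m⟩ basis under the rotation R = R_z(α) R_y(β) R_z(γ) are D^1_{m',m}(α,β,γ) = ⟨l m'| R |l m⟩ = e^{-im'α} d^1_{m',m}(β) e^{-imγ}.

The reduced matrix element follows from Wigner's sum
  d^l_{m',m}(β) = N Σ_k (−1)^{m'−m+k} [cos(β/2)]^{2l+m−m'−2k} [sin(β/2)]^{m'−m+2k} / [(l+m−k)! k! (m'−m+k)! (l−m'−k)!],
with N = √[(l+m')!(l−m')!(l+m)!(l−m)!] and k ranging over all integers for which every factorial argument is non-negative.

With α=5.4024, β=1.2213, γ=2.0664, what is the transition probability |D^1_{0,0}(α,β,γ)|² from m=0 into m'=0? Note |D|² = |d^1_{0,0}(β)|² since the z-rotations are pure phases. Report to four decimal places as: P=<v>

P=0.1173

First d^1_{0,0}(β=1.2213), then the phase factors e^{-i(0)α} and e^{-i(0)γ}:
c=cos(1.2213/2)=0.819275, s=sin(1.2213/2)=0.573400; N=√[1·1·1·1]=1.000000
Admissible k: 0..1 (factorial args all ≥0)
  k=0: (−1)^0·1.0000/(1)·0.8193^2·0.5734^0 = +0.671212
  k=1: (−1)^1·1.0000/(1)·0.8193^0·0.5734^2 = -0.328788
d^1_{0,0}(1.2213) = +0.671212 -0.328788 = +0.342425
|D^1_{0,0}|² = |d^1_{0,0}(β)|² = (+0.342425)² = 0.117255 (the z-rotation phases have unit modulus)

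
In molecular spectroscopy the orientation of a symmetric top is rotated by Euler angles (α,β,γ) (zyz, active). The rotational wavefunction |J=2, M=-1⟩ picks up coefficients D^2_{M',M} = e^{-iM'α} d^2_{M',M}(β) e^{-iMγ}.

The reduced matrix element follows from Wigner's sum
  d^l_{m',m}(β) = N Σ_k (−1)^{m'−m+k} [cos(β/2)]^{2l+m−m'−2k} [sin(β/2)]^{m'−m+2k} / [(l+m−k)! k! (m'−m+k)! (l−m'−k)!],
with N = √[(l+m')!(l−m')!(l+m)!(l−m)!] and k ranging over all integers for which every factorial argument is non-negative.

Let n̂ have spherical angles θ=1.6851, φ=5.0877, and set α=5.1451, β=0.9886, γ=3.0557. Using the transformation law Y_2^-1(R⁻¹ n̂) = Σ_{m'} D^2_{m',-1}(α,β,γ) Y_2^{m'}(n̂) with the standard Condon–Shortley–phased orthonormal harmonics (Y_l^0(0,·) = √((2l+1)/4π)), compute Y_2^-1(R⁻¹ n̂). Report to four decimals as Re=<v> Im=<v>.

Re=-0.3805 Im=-0.0011

Need the full column D^2_{m',-1} for m'=−2..2 at α=5.1451, β=0.9886, γ=3.0557.
cos(β/2)=0.880301, sin(β/2)=0.474416
d^2_{-2,-1}: single k=1 term ⇒ +0.647266;  D = +0.460364+0.454992i
d^2_{-1,-1}: k∈[0..1] ⇒ +0.600516 -0.523241 = +0.077276;  D = -0.026267+0.072675i
d^2_{0,-1}: k∈[0..1] ⇒ -0.792735 +0.230241 = -0.562494;  D = +0.560420-0.048255i
d^2_{1,-1}: k∈[0..1] ⇒ +0.523241 -0.050657 = +0.472584;  D = -0.234245-0.410445i
d^2_{2,-1}: single k=0 term ⇒ -0.187991;  D = -0.109150+0.153059i
Y_2^{m'}(θ=1.6851,φ=5.0877) and Σ D·Y over m':
  (+0.4604+0.4550i)·(-0.2788+0.2600i)  (-0.0263+0.0727i)·(-0.0321-0.0814i)  (+0.5604-0.0483i)·(-0.3031+0.0000i)  (-0.2342-0.4104i)·(+0.0321-0.0814i)  (-0.1092+0.1531i)·(-0.2788-0.2600i)
Y_2^-1(R⁻¹ n̂) = -0.380471-0.001080i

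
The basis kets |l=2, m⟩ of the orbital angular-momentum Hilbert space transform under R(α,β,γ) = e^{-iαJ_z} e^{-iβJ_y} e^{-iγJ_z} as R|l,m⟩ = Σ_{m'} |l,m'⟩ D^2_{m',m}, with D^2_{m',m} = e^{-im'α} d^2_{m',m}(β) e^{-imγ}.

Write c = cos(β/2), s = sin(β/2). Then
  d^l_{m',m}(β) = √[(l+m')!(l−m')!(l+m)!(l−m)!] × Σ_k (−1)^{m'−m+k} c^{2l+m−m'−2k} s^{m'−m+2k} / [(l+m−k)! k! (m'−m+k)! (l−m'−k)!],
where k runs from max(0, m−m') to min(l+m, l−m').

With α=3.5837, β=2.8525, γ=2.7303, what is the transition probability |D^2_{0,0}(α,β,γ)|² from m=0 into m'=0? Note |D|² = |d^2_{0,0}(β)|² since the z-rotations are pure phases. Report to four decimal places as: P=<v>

P=0.7710

First d^2_{0,0}(β=2.8525), then the phase factors e^{-i(0)α} and e^{-i(0)γ}:
Half-angle: c=0.144044, s=0.989571. N=√(2·2·2·2)=4.000000
Admissible k: 0..2 (factorial args all ≥0)
  k=0: (−1)^0·4.0000/(4)·0.1440^4·0.9896^0 = +0.000431
  k=1: (−1)^1·4.0000/(1)·0.1440^2·0.9896^2 = -0.081272
  k=2: (−1)^2·4.0000/(4)·0.1440^0·0.9896^4 = +0.958933
d^2_{0,0}(2.8525) = +0.000431 -0.081272 +0.958933 = +0.878092
|D^2_{0,0}|² = |d^2_{0,0}(β)|² = (+0.878092)² = 0.771045 (the z-rotation phases have unit modulus)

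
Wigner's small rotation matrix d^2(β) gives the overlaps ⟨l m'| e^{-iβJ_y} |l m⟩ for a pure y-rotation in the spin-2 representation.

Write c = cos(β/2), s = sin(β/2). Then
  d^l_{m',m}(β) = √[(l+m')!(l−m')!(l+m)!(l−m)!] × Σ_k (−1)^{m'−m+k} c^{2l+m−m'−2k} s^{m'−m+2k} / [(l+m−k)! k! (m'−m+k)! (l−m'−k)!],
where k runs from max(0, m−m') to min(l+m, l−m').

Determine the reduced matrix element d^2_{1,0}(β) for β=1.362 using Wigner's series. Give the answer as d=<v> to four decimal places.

d=-0.2484

d^2_{1,0}(β=1.362) via Wigner's sum:
With c≡cos(β/2)=0.776944 and s≡sin(β/2)=0.629570, N=[6·1·2·2]^{1/2}=4.898979
Admissible k: 0..1 (factorial args all ≥0)
  k=0: (−1)^1·4.8990/(2)·0.7769^3·0.6296^1 = -0.723250
  k=1: (−1)^2·4.8990/(2)·0.7769^1·0.6296^3 = +0.474895
d^2_{1,0}(1.362) = -0.723250 +0.474895 = -0.248354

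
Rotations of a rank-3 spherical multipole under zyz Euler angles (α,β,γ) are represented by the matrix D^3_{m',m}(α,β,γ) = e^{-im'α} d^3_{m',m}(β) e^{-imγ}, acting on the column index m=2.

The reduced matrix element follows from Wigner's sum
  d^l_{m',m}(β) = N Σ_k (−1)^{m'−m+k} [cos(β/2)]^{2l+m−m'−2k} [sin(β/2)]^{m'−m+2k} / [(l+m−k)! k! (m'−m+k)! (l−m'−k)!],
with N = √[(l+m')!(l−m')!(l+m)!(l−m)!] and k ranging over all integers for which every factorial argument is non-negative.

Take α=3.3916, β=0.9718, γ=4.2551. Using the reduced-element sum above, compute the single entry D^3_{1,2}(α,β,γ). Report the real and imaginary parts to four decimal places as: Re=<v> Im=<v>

Split into d^3_{1,2}(β=0.9718) × two z-phases.
Half-angle: c=0.884255, s=0.467004. N=√(24·2·120·1)=75.894664
The bounds max(0,m−m')=1 and min(l+m,l−m')=2 give 2 terms
  k=1: (−1)^0·75.8947/(24)·0.8843^5·0.4670^1 = +0.798378
  k=2: (−1)^1·75.8947/(12)·0.8843^3·0.4670^3 = -0.445375
d^3_{1,2}(0.9718) = +0.798378 -0.445375 = +0.353003
D = (-0.968911+0.247411i)·(+0.353003)·(-0.610125-0.792305i) = +0.277878+0.217705i

Re=0.2779 Im=0.2177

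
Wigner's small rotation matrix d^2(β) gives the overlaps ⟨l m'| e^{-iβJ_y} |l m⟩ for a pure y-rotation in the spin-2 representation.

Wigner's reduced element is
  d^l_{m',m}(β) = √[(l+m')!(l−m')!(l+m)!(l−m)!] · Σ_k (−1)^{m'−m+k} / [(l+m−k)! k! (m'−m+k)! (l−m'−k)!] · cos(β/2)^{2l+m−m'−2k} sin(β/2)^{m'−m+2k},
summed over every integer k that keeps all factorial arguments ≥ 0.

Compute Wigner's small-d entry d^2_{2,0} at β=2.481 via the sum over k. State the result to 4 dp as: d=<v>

d=0.2305

d^2_{2,0}(β=2.481) via Wigner's sum:
Half-angle: c=0.324323, s=0.945946. N=√(24·1·2·2)=9.797959
k∈{0} keeps every argument non-negative
  k=0: (−1)^2·9.7980/(4)·0.3243^2·0.9459^2 = +0.230550
d^2_{2,0}(2.481) = +0.230550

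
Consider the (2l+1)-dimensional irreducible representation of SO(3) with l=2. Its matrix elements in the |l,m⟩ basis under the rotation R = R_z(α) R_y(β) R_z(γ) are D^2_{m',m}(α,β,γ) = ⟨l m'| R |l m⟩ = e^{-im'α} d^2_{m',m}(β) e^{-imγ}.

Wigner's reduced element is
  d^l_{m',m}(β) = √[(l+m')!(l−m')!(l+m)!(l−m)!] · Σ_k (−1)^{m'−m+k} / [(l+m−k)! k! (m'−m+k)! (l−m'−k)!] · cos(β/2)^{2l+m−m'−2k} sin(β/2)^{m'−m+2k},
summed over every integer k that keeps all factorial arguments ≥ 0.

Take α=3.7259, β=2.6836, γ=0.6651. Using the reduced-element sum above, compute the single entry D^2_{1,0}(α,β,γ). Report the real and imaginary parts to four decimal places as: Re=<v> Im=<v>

Re=-0.4051 Im=0.2679

D^2_{1,0}(3.7259,2.6836,0.6651) = e^{-i·1·3.7259}·d^2_{1,0}(2.6836)·e^{-i·0·0.6651}. Compute d first:
Half-angle: c=0.227000, s=0.973895. N=√(6·1·2·2)=4.898979
k∈{0,1} keeps every argument non-negative
  k=0: (−1)^1·4.8990/(2)·0.2270^3·0.9739^1 = -0.027904
  k=1: (−1)^2·4.8990/(2)·0.2270^1·0.9739^3 = +0.513615
d^2_{1,0}(2.6836) = -0.027904 +0.513615 = +0.485711
D = (-0.834094+0.551622i)·(+0.485711)·(+1.000000+0.000000i) = -0.405129+0.267929i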